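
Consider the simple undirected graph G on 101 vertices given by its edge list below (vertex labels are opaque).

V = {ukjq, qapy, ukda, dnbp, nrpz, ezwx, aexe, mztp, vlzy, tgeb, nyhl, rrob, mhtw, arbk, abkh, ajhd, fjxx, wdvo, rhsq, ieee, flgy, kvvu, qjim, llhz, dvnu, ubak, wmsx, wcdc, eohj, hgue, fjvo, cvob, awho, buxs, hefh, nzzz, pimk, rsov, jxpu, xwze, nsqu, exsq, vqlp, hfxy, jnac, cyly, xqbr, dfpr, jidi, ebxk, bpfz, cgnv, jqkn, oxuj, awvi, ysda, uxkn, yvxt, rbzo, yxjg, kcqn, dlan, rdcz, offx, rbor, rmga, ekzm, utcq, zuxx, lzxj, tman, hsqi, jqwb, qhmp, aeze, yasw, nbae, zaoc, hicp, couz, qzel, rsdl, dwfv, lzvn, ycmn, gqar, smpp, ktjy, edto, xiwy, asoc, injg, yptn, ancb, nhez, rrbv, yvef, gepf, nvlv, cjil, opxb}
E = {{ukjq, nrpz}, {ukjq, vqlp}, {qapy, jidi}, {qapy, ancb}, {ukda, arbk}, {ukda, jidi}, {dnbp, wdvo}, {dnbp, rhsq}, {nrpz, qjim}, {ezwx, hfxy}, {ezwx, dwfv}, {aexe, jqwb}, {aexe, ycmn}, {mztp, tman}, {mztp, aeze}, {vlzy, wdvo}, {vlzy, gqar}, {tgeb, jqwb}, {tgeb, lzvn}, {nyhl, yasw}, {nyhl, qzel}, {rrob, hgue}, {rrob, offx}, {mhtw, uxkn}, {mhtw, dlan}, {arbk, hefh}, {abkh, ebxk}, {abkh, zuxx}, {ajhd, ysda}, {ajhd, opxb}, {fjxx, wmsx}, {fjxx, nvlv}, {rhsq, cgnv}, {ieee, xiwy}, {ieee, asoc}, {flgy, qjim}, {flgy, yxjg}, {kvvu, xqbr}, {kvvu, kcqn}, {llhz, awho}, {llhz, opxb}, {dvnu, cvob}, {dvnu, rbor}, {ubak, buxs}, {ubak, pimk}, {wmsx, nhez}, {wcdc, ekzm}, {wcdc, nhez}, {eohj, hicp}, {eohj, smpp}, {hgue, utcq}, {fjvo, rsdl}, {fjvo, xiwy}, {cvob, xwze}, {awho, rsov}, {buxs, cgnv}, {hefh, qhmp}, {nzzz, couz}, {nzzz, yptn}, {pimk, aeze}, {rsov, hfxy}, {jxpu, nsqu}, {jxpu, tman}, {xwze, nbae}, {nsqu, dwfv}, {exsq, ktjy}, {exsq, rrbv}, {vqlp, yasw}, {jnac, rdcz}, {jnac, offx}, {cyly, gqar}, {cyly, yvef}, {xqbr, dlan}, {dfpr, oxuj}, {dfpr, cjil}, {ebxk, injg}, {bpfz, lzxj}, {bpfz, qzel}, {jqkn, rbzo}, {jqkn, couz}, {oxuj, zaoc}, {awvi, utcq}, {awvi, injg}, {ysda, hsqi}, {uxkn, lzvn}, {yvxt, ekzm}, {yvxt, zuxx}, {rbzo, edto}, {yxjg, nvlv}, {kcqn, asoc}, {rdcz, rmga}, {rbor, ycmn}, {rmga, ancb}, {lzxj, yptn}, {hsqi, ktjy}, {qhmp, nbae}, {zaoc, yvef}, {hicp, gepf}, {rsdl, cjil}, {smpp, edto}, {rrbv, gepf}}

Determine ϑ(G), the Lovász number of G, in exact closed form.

Vertex ekzm has 2 neighbors: wcdc, yvxt.
N(oxuj) = {dfpr, zaoc}, |N(oxuj)| = 2.
N(vqlp) = {ukjq, yasw}, |N(vqlp)| = 2.
Vertex rrob has 2 neighbors: hgue, offx.
Every vertex has degree 2 (N=101); this is C_{101}, the 101-cycle.
A has 51 distinct eigenvalues ≈ [2.0, 1.99613, 1.98454, 1.96527, 1.9384, 1.90403, 1.86229, 1.81335, 1.75739, 1.69463, 1.62532, 1.54971, 1.46812, 1.38084, 1.28822, 1.19062, 1.08841, 0.98199, 0.87177, 0.75818, 0.64165, 0.52264, 0.40161, 0.27903, 0.15537, 0.0311, -0.09328, -0.2173, -0.34049, -0.46235, -0.58243, -0.70025, -0.81537, -0.92733, -1.0357, -1.14006, -1.24002, -1.33518, -1.42517, -1.50965, -1.58828, -1.66078, -1.72684, -1.78623, -1.83871, -1.88407, -1.92214, -1.95278, -1.97586, -1.9913, -1.99903].
Lovász (edge-transitive): ϑ = −101·(-2*cos(pi/101))/((2)−(-2*cos(pi/101))) = 101*cos(pi/101)/(cos(pi/101) + 1).
≈ 50.48778 (to 5 d.p.).
α=50, χ(Ḡ)=51; ϑ=101*cos(pi/101)/(cos(pi/101) + 1) lies between (both strict).

101*cos(pi/101)/(cos(pi/101) + 1)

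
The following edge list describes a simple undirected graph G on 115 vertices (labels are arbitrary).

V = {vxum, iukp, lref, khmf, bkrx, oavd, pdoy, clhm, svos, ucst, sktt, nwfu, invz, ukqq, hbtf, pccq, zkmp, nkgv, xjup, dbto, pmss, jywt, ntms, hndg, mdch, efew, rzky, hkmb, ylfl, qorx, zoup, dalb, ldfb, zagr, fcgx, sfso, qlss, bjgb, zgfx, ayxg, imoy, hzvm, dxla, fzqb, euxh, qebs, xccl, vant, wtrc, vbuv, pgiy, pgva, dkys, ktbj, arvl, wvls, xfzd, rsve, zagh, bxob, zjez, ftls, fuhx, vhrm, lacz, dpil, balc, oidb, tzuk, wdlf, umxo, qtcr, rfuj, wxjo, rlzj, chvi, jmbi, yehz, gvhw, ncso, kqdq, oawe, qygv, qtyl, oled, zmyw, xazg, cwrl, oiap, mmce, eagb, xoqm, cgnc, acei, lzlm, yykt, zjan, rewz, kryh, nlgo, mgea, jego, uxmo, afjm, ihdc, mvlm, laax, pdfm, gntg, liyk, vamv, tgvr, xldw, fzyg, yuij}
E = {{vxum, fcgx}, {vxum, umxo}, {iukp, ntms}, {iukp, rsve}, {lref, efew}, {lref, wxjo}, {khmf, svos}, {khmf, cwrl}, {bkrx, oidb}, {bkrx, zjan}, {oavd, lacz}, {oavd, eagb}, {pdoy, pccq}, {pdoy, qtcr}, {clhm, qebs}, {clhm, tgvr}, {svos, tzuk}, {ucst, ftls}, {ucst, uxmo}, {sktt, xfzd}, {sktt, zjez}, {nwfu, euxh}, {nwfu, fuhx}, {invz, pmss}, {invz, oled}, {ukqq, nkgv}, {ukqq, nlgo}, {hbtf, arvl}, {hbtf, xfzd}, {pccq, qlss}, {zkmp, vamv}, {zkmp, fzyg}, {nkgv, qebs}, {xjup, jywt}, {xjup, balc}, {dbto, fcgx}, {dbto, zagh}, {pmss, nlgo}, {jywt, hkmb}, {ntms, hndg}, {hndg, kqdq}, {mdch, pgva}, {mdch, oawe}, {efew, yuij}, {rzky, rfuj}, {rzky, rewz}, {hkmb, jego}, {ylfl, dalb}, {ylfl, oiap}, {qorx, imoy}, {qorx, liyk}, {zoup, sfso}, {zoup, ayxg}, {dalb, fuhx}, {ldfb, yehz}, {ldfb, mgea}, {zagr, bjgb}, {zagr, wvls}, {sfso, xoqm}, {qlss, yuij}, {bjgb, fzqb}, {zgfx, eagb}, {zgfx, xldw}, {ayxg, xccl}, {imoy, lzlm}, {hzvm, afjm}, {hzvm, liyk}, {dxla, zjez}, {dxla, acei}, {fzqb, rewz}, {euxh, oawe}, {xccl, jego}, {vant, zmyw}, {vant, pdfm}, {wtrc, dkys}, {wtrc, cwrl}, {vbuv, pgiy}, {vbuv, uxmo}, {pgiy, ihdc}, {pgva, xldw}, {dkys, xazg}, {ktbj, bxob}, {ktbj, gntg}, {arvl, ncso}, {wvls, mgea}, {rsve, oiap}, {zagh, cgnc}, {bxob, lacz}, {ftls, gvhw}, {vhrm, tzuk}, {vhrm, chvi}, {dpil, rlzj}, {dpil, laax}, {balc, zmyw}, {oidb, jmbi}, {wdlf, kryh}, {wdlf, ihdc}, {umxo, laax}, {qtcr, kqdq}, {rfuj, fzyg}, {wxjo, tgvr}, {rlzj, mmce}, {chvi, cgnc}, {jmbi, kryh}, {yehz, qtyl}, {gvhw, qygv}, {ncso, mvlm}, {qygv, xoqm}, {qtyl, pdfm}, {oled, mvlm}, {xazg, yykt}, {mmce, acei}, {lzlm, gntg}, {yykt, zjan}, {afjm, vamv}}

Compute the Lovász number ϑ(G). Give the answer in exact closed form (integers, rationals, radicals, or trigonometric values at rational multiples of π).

N(yykt) = {xazg, zjan}, |N(yykt)| = 2.
deg(balc) = 2; N(balc) = {xjup, zmyw}.
Vertex rfuj has 2 neighbors: rzky, fzyg.
deg(hkmb) = 2; N(hkmb) = {jywt, jego}.
Regular of degree 2 on 115 vertices: a single 115-cycle (edge-transitive).
spec(A) ≈ [2.0, 1.997, 1.9881, 1.9732, 1.9524, 1.9258, 1.8935, 1.8555, 1.812, 1.763, 1.7088, 1.6495, 1.5853, 1.5164, 1.4429, 1.3651, 1.2832, 1.1976, 1.1083, 1.0157, 0.9201, 0.8218, 0.721, 0.618, 0.5132, 0.4069, 0.2994, 0.1909, 0.0819, -0.0273, -0.1365, -0.2452, -0.3533, -0.4602, -0.5658, -0.6698, -0.7717, -0.8713, -0.9683, -1.0624, -1.1534, -1.2409, -1.3247, -1.4045, -1.4802, -1.5514, -1.618, -1.6798, -1.7366, -1.7882, -1.8344, -1.8752, -1.9104, -1.9399, -1.9635, -1.9814, -1.9933, -1.9993] (distinct, 4 d.p.).
Lovász (edge-transitive): ϑ = −115·(-2*cos(pi/115))/((2)−(-2*cos(pi/115))) = 115*cos(pi/115)/(cos(pi/115) + 1).
≈ 57.48927083 (to 8 d.p.).
Check 57 ≤ 115*cos(pi/115)/(cos(pi/115) + 1) ≤ 58: both strict.

115*cos(pi/115)/(cos(pi/115) + 1)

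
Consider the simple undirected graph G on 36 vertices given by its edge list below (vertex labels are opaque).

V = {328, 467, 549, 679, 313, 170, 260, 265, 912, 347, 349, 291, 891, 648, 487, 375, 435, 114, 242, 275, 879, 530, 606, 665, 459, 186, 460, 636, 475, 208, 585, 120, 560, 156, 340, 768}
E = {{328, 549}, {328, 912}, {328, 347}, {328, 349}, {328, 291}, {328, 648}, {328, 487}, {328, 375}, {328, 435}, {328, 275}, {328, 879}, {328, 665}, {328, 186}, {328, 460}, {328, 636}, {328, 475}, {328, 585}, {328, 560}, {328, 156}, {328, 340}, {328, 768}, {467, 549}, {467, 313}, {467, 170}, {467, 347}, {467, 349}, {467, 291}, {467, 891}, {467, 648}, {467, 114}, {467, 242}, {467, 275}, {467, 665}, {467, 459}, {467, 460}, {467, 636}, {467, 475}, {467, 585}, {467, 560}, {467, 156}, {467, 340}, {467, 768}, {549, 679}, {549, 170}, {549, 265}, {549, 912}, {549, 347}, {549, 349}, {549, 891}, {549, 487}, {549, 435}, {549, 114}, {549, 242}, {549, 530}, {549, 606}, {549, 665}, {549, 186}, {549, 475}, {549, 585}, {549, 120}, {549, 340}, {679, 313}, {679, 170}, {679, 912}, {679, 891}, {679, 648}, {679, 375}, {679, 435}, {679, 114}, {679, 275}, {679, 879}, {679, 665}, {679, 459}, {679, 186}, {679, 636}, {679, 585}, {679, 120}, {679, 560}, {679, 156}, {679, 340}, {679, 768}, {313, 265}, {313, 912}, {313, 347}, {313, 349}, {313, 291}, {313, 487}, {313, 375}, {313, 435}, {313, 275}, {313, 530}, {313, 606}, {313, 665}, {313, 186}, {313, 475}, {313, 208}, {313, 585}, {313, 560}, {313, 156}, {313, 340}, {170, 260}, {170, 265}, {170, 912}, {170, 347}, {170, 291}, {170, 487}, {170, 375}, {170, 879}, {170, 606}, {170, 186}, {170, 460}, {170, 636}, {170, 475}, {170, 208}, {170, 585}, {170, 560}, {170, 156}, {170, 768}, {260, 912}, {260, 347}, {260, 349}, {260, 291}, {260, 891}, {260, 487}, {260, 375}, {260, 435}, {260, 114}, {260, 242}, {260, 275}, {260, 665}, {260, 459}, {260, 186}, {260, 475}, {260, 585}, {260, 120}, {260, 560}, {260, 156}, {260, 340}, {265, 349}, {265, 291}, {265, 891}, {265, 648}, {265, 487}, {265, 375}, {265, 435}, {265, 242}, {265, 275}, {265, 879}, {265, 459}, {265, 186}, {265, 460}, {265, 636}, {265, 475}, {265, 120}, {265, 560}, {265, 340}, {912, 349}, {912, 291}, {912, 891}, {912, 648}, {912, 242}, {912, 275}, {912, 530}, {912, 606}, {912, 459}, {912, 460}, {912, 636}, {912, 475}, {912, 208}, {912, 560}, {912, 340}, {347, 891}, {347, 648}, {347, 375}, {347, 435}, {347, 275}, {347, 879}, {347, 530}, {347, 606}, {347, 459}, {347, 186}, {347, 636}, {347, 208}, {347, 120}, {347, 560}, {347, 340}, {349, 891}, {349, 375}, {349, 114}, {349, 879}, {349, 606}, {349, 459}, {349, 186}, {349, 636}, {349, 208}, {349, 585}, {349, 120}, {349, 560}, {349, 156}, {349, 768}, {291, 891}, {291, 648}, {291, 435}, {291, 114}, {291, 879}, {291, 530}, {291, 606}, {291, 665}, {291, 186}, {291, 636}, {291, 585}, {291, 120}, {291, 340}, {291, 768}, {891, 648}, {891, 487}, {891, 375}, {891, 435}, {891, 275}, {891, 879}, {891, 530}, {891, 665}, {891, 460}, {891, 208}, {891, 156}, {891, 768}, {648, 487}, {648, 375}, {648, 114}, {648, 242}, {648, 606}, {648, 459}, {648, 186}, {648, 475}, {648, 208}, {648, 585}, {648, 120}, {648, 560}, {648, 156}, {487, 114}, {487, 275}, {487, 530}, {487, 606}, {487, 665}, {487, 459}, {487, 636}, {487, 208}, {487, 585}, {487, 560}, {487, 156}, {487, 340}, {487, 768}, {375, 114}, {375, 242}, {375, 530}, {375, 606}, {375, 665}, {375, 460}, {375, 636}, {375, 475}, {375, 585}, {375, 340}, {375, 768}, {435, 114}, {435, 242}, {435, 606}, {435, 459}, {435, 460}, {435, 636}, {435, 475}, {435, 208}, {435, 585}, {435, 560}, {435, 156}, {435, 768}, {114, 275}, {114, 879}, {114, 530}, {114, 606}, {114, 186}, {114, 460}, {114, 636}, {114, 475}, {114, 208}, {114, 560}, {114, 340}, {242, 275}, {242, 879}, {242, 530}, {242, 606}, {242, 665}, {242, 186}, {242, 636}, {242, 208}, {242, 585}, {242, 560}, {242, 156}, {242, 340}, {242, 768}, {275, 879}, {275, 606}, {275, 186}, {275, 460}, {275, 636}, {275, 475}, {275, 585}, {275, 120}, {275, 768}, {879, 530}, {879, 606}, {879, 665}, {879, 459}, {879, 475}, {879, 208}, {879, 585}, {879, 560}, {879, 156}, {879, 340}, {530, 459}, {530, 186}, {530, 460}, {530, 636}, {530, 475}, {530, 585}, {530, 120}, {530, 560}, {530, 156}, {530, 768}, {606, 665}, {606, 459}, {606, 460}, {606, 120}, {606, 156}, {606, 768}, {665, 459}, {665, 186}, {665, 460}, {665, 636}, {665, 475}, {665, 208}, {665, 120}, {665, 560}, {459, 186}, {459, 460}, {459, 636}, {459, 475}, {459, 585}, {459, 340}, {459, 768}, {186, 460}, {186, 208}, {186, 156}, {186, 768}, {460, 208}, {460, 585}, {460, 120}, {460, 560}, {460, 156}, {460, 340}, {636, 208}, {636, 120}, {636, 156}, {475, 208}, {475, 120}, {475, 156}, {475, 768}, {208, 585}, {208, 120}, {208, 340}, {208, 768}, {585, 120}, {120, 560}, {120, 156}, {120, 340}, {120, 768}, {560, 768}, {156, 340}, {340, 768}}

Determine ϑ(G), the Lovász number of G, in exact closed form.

deg(186) = 21; N(186) = {328, 549, 679, 313, 170, 260, 265, 347, 349, 291, 648, 114, 242, 275, 530, 665, 459, 460, 208, 156, 768}.
N(665) = {328, 467, 549, 679, 313, 260, 291, 891, 487, 375, 242, 879, 606, 459, 186, 460, 636, 475, 208, 120, 560}, |N(665)| = 21.
deg(487) = 21; N(487) = {328, 549, 313, 170, 260, 265, 891, 648, 114, 275, 530, 606, 665, 459, 636, 208, 585, 560, 156, 340, 768}.
deg(328) = 21; N(328) = {549, 912, 347, 349, 291, 648, 487, 375, 435, 275, 879, 665, 186, 460, 636, 475, 585, 560, 156, 340, 768}.
21-regular, N=36; Kneser K(9,2) on C(9,2)=36 vertices.
Distinct eigenvalues (to 3 d.p.): [21.0, 1.0, -6.0].
ϑ = −N·λ_min/(λ_max−λ_min) = −36·(-6)/(21−(-6)) = 8.
= 8.000000… (decimal).

8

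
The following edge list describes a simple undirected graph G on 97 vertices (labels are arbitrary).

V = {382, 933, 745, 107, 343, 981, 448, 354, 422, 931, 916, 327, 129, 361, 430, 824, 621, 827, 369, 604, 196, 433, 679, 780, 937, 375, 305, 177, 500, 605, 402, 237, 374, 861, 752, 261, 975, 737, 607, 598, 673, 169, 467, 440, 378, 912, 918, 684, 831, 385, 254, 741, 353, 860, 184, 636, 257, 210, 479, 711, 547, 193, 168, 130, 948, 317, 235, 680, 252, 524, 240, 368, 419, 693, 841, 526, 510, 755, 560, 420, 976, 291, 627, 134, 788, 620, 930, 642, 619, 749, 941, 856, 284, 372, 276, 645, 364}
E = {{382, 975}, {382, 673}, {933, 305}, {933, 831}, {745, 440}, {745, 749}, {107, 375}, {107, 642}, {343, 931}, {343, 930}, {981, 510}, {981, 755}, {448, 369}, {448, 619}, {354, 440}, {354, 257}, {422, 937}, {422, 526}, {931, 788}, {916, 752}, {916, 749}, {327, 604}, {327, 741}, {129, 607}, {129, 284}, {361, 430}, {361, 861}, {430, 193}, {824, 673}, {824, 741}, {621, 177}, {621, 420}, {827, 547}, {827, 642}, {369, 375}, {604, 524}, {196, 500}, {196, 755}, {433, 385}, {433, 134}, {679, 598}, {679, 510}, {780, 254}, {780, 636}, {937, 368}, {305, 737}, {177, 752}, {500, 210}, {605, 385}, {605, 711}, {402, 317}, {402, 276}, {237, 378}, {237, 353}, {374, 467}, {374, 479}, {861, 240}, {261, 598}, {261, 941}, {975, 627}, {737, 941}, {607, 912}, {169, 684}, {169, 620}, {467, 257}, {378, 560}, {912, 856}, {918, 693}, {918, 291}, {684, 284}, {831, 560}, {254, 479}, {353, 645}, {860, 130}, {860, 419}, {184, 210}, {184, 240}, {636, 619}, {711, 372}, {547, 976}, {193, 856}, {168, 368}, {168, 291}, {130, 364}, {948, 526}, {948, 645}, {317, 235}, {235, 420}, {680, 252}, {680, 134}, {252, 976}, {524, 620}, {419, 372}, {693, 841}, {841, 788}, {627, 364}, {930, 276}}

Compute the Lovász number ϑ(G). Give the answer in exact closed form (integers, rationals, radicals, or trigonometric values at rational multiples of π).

97*cos(pi/97)/(cos(pi/97) + 1)

N(780) = {254, 636}, |N(780)| = 2.
deg(930) = 2; N(930) = {343, 276}.
Vertex 607 has 2 neighbors: 129, 912.
Vertex 210 has 2 neighbors: 500, 184.
97-vertex 2-regular graph: the odd cycle C_{97}.
Distinct eigenvalues (to 6 d.p.): [2.0, 1.995806, 1.98324, 1.962356, 1.933242, 1.896018, 1.850842, 1.797903, 1.737423, 1.669656, 1.594886, 1.513426, 1.425618, 1.33183, 1.232457, 1.127914, 1.01864, 0.905094, 0.787752, 0.667105, 0.54366, 0.417935, 0.290457, 0.161761, 0.032386, -0.097124, -0.226228, -0.354382, -0.48105, -0.6057, -0.72781, -0.846867, -0.962372, -1.07384, -1.180805, -1.282816, -1.379448, -1.470293, -1.554971, -1.633127, -1.704434, -1.768591, -1.82533, -1.874413, -1.915635, -1.948821, -1.973833, -1.990567, -1.998951].
ϑ = −N·λ_min/(λ_max−λ_min) = −97·(-2*cos(pi/97))/(2−(-2*cos(pi/97))) = 97*cos(pi/97)/(cos(pi/97) + 1).
Numerically 48.4872792.
Check 48 ≤ 97*cos(pi/97)/(cos(pi/97) + 1) ≤ 49: both strict.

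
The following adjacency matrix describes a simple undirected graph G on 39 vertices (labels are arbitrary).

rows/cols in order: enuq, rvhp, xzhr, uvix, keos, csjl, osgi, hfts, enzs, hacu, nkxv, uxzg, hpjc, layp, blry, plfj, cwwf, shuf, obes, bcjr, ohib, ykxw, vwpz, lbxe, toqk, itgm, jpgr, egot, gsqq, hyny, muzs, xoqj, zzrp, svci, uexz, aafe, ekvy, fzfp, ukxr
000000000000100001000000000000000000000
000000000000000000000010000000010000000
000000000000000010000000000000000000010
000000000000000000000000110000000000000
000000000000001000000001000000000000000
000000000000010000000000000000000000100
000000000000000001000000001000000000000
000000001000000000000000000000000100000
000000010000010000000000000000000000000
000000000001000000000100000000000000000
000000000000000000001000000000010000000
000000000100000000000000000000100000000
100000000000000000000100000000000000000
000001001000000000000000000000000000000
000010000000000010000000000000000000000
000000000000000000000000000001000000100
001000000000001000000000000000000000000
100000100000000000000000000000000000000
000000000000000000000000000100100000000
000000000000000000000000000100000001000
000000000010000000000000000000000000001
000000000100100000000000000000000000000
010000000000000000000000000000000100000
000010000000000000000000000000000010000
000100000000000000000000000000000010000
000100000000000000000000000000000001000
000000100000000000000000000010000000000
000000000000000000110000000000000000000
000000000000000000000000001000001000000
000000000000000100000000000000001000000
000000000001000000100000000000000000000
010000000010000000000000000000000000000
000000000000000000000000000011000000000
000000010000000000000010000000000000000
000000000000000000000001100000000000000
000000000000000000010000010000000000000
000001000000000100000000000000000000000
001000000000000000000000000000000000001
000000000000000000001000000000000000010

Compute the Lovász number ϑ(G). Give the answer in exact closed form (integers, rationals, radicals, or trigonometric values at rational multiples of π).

39*cos(pi/39)/(cos(pi/39) + 1)

Vertex aafe has 2 neighbors: bcjr, itgm.
Vertex muzs has 2 neighbors: uxzg, obes.
N(csjl) = {layp, ekvy}, |N(csjl)| = 2.
deg(ekvy) = 2; N(ekvy) = {csjl, plfj}.
Regular of degree 2 on 39 vertices: connected 2-regular on 39 ⇒ C_{39}.
The 20 distinct eigenvalues: [2.0, 1.974, 1.897, 1.771, 1.599, 1.385, 1.136, 0.857, 0.556, 0.241, -0.081, -0.4, -0.709, -1.0, -1.265, -1.497, -1.69, -1.84, -1.942, -1.994].
Lovász: ϑ = −39(-2*cos(pi/39))/(2+-(-1)*2*cos(pi/39)) = 39*cos(pi/39)/(cos(pi/39) + 1).
ϑ(G) ≈ 19.4683324.
α=19, χ(Ḡ)=20; ϑ=39*cos(pi/39)/(cos(pi/39) + 1) lies between (both strict).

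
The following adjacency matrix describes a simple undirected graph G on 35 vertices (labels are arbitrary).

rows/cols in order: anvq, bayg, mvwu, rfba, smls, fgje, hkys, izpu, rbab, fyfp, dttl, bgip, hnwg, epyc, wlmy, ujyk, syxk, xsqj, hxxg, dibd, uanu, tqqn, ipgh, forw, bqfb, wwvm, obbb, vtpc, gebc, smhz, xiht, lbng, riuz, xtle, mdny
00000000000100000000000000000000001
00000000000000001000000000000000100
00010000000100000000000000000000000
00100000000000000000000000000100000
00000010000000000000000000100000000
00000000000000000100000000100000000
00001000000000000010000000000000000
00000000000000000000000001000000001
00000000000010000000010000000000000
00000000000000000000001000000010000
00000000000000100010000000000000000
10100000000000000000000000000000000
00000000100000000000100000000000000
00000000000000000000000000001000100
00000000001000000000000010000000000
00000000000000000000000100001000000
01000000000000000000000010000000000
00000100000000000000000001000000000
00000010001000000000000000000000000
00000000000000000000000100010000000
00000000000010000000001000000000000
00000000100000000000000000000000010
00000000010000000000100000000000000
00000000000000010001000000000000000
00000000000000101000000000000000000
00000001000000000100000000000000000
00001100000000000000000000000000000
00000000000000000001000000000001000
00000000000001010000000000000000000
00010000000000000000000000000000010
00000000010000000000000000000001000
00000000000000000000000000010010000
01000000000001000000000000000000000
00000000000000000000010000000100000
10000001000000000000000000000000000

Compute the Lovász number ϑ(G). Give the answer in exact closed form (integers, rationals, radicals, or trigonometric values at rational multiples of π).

Vertex hnwg has 2 neighbors: rbab, uanu.
Vertex riuz has 2 neighbors: bayg, epyc.
Vertex xtle has 2 neighbors: tqqn, smhz.
N(epyc) = {gebc, riuz}, |N(epyc)| = 2.
Regular of degree 2 on 35 vertices: connected 2-regular on 35 ⇒ C_{35}.
The 18 distinct eigenvalues: [2.0, 1.968, 1.872, 1.717, 1.506, 1.247, 0.948, 0.618, 0.268, -0.09, -0.445, -0.786, -1.102, -1.382, -1.618, -1.802, -1.928, -1.992].
ϑ = −N·λ_min/(λ_max−λ_min) = −35·(-2*cos(pi/35))/(2−(-2*cos(pi/35))) = 35*cos(pi/35)/(cos(pi/35) + 1).
≈ 17.4647040 (to 7 d.p.).
Lovász sandwich 17 ≤ 35*cos(pi/35)/(cos(pi/35) + 1) ≤ 18: both strict.

35*cos(pi/35)/(cos(pi/35) + 1)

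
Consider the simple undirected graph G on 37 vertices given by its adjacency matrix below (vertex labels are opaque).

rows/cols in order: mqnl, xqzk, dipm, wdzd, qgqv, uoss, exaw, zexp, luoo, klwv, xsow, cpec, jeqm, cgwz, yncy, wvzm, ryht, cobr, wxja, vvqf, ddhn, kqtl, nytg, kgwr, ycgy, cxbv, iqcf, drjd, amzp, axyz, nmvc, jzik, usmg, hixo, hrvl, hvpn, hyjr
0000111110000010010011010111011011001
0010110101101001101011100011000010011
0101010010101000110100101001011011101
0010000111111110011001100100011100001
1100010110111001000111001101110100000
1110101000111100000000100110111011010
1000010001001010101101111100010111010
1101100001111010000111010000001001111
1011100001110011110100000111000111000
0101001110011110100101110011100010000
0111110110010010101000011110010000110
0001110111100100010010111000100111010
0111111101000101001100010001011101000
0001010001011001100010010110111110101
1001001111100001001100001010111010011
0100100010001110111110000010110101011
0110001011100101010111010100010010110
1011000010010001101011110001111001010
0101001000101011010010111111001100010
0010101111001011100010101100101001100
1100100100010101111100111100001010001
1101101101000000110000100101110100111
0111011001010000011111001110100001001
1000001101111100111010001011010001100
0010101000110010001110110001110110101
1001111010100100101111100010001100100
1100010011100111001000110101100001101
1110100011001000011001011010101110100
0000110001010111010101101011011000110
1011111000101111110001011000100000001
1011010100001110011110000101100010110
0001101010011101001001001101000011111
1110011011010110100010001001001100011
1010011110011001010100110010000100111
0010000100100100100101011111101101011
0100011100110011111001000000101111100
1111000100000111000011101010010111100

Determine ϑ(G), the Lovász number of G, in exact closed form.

Vertex uoss has 18 neighbors: mqnl, xqzk, dipm, qgqv, exaw, xsow, cpec, jeqm, cgwz, nytg, cxbv, iqcf, amzp, axyz, nmvc, usmg, hixo, hvpn.
deg(cobr) = 18; N(cobr) = {mqnl, dipm, wdzd, luoo, cpec, wvzm, ryht, wxja, ddhn, kqtl, nytg, kgwr, drjd, amzp, axyz, nmvc, hixo, hvpn}.
Vertex ycgy has 18 neighbors: dipm, qgqv, exaw, xsow, cpec, yncy, wxja, vvqf, ddhn, nytg, kgwr, drjd, amzp, axyz, jzik, usmg, hrvl, hyjr.
deg(exaw) = 18; N(exaw) = {mqnl, uoss, klwv, jeqm, yncy, ryht, wxja, vvqf, kqtl, nytg, kgwr, ycgy, cxbv, axyz, jzik, usmg, hixo, hvpn}.
G on 37 vertices is 18-regular; SR(37,18,8,9) — a Paley graph.
A has 3 distinct eigenvalues ≈ [18.0, 2.54138, -3.54138].
λ_max=18, λ_min=-sqrt(37)/2 - 1/2; ϑ = −37·λ_min/(λ_max−λ_min) = sqrt(37).
ϑ(G) ≈ 6.0828.

sqrt(37)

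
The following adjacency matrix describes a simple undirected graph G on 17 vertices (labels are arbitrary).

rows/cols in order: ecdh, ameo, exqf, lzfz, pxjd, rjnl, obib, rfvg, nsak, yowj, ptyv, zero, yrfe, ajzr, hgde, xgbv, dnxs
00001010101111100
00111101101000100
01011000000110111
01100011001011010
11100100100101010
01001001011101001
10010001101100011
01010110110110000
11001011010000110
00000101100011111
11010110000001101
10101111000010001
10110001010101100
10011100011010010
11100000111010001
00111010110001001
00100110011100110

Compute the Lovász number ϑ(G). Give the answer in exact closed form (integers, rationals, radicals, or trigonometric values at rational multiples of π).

sqrt(17)

Vertex rfvg has 8 neighbors: ameo, lzfz, rjnl, obib, nsak, yowj, zero, yrfe.
deg(ecdh) = 8; N(ecdh) = {pxjd, obib, nsak, ptyv, zero, yrfe, ajzr, hgde}.
deg(ajzr) = 8; N(ajzr) = {ecdh, lzfz, pxjd, rjnl, yowj, ptyv, yrfe, xgbv}.
deg(hgde) = 8; N(hgde) = {ecdh, ameo, exqf, nsak, yowj, ptyv, yrfe, dnxs}.
8-regular, N=17; Paley(17): SR with (k,λ,μ)=(8,3,4).
Distinct eigenvalues (to 3 d.p.): [8.0, 1.562, -2.562].
−17·(-sqrt(17)/2 - 1/2) / ((8)−(-sqrt(17)/2 - 1/2)) = sqrt(17) = ϑ(G).
≈ 4.1231 (to 4 d.p.).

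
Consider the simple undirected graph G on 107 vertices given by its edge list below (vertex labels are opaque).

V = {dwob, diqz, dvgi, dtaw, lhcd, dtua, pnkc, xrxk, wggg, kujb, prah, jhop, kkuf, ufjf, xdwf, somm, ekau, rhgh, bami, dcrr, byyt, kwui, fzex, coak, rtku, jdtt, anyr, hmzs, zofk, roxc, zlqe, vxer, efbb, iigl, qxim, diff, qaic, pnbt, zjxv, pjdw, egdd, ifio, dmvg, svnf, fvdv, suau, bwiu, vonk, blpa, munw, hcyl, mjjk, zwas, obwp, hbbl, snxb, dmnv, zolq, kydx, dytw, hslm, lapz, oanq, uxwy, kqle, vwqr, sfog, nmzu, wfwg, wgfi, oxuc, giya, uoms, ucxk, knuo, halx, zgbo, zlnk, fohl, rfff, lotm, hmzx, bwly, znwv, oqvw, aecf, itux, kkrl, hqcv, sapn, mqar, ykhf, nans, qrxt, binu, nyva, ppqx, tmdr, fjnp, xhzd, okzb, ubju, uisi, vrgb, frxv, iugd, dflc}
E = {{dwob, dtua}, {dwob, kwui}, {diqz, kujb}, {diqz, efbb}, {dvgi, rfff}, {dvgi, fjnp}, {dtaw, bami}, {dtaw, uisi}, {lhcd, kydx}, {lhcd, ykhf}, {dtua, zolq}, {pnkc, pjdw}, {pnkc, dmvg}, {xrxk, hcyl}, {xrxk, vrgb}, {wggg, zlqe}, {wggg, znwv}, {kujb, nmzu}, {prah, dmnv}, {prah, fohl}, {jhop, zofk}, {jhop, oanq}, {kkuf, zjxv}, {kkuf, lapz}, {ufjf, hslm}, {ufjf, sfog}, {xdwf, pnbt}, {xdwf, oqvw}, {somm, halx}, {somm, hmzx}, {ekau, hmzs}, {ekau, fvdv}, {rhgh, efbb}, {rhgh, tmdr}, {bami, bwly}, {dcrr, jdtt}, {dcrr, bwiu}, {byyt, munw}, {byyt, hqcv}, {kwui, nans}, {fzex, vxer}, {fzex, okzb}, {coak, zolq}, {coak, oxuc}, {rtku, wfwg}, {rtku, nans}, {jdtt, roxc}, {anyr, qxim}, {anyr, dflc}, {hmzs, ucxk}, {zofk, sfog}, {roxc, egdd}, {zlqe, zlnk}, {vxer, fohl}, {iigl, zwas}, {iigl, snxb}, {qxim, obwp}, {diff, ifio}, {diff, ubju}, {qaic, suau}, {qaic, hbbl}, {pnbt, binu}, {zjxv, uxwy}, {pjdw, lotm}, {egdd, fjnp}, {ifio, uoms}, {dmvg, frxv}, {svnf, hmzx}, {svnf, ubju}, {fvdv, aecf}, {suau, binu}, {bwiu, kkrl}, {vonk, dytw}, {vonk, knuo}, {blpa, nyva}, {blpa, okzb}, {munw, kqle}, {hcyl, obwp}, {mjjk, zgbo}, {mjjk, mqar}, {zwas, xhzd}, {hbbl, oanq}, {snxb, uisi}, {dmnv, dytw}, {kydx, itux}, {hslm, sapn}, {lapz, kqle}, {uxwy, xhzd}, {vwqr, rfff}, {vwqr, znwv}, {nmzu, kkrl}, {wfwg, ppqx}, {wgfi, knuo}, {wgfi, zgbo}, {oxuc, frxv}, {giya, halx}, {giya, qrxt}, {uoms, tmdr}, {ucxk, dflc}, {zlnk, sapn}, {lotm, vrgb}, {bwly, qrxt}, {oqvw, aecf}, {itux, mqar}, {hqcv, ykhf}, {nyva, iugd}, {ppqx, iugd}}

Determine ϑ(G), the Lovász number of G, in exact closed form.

107*cos(pi/107)/(cos(pi/107) + 1)

deg(kwui) = 2; N(kwui) = {dwob, nans}.
Vertex uoms has 2 neighbors: ifio, tmdr.
Vertex anyr has 2 neighbors: qxim, dflc.
N(hmzx) = {somm, svnf}, |N(hmzx)| = 2.
2-regular, N=107; the odd cycle C_{107}.
The 54 distinct eigenvalues: [2.0, 1.996553, 1.986223, 1.969046, 1.945082, 1.914413, 1.877144, 1.833404, 1.783344, 1.727137, 1.664975, 1.597075, 1.523668, 1.44501, 1.36137, 1.273037, 1.180316, 1.083526, 0.983001, 0.879087, 0.772143, 0.662537, 0.550647, 0.43686, 0.321566, 0.205163, 0.088054, -0.02936, -0.146672, -0.263478, -0.379376, -0.493966, -0.606854, -0.717649, -0.825971, -0.931446, -1.033709, -1.132409, -1.227206, -1.317772, -1.403795, -1.484979, -1.561044, -1.631728, -1.696787, -1.755997, -1.809154, -1.856074, -1.896596, -1.930579, -1.957908, -1.978487, -1.992247, -1.999138].
−107·(-2*cos(pi/107)) / ((2)−(-2*cos(pi/107))) = 107*cos(pi/107)/(cos(pi/107) + 1) = ϑ(G).
= 53.4884684… (decimal).
α=53, χ(Ḡ)=54; ϑ=107*cos(pi/107)/(cos(pi/107) + 1) lies between (both strict).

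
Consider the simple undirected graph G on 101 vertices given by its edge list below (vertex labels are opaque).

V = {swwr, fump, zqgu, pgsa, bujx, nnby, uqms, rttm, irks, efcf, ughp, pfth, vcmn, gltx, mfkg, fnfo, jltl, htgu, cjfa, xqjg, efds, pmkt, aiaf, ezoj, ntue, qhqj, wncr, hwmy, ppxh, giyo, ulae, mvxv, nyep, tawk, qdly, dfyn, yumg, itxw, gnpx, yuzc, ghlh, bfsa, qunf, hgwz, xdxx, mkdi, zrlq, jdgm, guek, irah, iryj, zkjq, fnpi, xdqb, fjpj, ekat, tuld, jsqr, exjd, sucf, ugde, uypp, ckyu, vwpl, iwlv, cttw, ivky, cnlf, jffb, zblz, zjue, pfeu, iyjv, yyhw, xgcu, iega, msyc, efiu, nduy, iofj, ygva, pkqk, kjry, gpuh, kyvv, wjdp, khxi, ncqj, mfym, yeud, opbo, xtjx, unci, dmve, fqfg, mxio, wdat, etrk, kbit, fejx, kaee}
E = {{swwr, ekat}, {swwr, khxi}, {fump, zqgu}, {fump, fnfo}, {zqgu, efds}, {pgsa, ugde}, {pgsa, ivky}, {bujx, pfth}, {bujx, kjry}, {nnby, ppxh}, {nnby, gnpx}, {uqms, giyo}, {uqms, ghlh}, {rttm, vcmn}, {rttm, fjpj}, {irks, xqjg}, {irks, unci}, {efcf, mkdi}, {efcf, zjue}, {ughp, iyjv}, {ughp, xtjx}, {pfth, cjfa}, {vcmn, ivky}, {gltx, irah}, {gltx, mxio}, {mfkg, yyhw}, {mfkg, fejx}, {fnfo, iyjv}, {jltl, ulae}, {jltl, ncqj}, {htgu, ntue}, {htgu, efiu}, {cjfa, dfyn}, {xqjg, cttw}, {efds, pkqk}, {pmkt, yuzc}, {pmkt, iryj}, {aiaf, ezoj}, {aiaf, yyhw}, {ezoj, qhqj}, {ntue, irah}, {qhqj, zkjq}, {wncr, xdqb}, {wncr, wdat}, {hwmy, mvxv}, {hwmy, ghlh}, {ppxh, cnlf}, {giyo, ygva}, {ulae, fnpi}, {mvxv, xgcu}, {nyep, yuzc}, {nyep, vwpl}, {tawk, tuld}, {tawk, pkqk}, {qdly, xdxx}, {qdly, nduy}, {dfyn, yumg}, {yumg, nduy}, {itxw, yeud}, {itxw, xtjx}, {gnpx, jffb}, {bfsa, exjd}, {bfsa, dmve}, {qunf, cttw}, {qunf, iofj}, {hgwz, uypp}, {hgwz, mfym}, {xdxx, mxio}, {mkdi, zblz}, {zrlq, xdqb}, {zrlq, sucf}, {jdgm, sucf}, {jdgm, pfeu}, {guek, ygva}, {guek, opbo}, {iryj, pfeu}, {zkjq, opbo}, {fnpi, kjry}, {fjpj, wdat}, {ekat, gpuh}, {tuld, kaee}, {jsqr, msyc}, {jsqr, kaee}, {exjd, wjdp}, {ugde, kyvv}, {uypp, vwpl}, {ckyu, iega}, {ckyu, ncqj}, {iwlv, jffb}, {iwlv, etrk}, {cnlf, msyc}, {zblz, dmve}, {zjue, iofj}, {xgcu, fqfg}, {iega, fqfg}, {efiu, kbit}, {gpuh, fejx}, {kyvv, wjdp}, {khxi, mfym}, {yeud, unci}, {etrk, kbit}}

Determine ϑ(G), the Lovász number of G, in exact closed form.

101*cos(pi/101)/(cos(pi/101) + 1)

deg(ckyu) = 2; N(ckyu) = {iega, ncqj}.
N(mvxv) = {hwmy, xgcu}, |N(mvxv)| = 2.
deg(fnpi) = 2; N(fnpi) = {ulae, kjry}.
Vertex kjry has 2 neighbors: bujx, fnpi.
Regular of degree 2 on 101 vertices: the odd cycle C_{101}.
A has 51 distinct eigenvalues ≈ [2.0, 1.996131, 1.98454, 1.96527, 1.938398, 1.904026, 1.862288, 1.813345, 1.757387, 1.694629, 1.625316, 1.549714, 1.468117, 1.38084, 1.288221, 1.190618, 1.088408, 0.981988, 0.871769, 0.758177, 0.641652, 0.522644, 0.401614, 0.279031, 0.155368, 0.031104, -0.093281, -0.217304, -0.340487, -0.462353, -0.582429, -0.700253, -0.815367, -0.927327, -1.035699, -1.140065, -1.240019, -1.335176, -1.425168, -1.509646, -1.588283, -1.660776, -1.726843, -1.78623, -1.838706, -1.884069, -1.922142, -1.952779, -1.975861, -1.991299, -1.999033].
−101·(-2*cos(pi/101)) / ((2)−(-2*cos(pi/101))) = 101*cos(pi/101)/(cos(pi/101) + 1) = ϑ(G).
ϑ(G) ≈ 50.487783.
50 ≤ 101*cos(pi/101)/(cos(pi/101) + 1) ≤ 51: both strict.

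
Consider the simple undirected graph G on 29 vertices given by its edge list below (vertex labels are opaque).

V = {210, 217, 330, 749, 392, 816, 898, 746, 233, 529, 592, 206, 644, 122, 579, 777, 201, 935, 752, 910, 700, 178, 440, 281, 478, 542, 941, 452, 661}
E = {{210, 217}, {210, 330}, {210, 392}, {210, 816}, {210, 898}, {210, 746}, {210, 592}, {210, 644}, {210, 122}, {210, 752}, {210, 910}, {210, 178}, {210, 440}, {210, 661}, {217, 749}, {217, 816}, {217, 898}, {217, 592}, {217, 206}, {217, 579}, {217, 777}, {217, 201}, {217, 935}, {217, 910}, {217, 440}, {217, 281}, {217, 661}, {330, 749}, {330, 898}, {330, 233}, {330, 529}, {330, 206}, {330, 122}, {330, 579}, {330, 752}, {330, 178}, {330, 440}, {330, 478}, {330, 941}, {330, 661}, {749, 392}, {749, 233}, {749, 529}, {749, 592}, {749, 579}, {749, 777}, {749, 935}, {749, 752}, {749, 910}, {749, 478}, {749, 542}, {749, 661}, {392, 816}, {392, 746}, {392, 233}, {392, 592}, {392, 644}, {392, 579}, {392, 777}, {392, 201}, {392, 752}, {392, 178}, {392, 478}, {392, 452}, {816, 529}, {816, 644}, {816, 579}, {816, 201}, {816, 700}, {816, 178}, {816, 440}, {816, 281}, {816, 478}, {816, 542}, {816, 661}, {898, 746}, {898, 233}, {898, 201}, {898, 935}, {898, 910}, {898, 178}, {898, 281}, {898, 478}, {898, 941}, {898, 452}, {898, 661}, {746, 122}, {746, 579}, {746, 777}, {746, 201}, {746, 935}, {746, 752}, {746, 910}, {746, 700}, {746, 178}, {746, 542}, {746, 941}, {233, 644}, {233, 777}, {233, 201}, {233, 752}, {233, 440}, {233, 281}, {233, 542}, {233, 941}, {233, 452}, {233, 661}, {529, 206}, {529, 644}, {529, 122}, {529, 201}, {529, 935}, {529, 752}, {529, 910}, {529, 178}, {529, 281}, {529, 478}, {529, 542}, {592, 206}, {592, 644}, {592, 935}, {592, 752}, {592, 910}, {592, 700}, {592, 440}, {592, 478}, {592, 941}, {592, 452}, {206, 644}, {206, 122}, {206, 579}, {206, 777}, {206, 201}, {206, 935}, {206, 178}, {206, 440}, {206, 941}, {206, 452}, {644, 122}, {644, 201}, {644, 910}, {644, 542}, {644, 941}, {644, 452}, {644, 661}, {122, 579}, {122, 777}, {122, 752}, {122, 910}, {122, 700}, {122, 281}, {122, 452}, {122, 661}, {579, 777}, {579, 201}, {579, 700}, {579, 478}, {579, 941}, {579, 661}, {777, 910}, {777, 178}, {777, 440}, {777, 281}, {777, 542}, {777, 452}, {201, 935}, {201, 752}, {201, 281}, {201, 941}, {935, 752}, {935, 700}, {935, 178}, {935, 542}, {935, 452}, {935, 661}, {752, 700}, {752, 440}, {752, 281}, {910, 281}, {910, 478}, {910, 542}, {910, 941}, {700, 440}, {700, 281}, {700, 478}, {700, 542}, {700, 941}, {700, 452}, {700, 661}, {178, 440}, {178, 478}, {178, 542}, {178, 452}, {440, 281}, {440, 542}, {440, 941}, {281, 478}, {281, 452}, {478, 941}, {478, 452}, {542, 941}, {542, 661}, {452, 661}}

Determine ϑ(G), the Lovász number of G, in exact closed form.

sqrt(29)

N(217) = {210, 749, 816, 898, 592, 206, 579, 777, 201, 935, 910, 440, 281, 661}, |N(217)| = 14.
N(542) = {749, 816, 746, 233, 529, 644, 777, 935, 910, 700, 178, 440, 941, 661}, |N(542)| = 14.
deg(700) = 14; N(700) = {816, 746, 592, 122, 579, 935, 752, 440, 281, 478, 542, 941, 452, 661}.
N(749) = {217, 330, 392, 233, 529, 592, 579, 777, 935, 752, 910, 478, 542, 661}, |N(749)| = 14.
Regular of degree 14 on 29 vertices: strongly regular (29,14,6,7).
spec(A) ≈ [14.0, 2.193, -3.193] (distinct, 3 d.p.).
Lovász (edge-transitive): ϑ = −29·(-sqrt(29)/2 - 1/2)/((14)−(-sqrt(29)/2 - 1/2)) = sqrt(29).
ϑ(G) ≈ 5.3851648.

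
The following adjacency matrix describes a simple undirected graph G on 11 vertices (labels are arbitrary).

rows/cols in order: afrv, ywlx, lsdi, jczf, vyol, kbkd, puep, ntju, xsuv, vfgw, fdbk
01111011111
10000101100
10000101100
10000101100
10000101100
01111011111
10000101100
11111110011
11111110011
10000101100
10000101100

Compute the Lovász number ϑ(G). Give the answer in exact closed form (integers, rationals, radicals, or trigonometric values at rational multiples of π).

7

Vertex fdbk has 4 neighbors: afrv, kbkd, ntju, xsuv.
deg(xsuv) = 9; N(xsuv) = {afrv, ywlx, lsdi, jczf, vyol, kbkd, puep, vfgw, fdbk}.
deg(jczf) = 4; N(jczf) = {afrv, kbkd, ntju, xsuv}.
N(puep) = {afrv, kbkd, ntju, xsuv}, |N(puep)| = 4.
Complete 3-partite, parts [7, 2, 2]: perfect, ϑ = α = 7.
Numerically 7.00000.
Lovász sandwich 7 ≤ 7 ≤ 7: collapsed.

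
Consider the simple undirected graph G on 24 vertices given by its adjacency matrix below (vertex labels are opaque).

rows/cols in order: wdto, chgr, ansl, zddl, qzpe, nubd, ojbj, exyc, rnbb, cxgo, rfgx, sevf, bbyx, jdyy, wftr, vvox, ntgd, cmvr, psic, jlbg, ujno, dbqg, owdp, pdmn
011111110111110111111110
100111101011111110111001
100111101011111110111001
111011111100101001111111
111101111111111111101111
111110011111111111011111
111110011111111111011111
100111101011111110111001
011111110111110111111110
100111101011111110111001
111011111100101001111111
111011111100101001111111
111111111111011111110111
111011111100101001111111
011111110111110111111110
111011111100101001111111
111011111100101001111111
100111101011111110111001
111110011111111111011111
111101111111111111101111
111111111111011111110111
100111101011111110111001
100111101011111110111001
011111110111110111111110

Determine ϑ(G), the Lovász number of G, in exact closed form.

7

deg(dbqg) = 17; N(dbqg) = {wdto, zddl, qzpe, nubd, ojbj, rnbb, rfgx, sevf, bbyx, jdyy, wftr, vvox, ntgd, psic, jlbg, ujno, pdmn}.
Vertex ujno has 22 neighbors: wdto, chgr, ansl, zddl, qzpe, nubd, ojbj, exyc, rnbb, cxgo, rfgx, sevf, jdyy, wftr, vvox, ntgd, cmvr, psic, jlbg, dbqg, owdp, pdmn.
N(wdto) = {chgr, ansl, zddl, qzpe, nubd, ojbj, exyc, cxgo, rfgx, sevf, bbyx, jdyy, vvox, ntgd, cmvr, psic, jlbg, ujno, dbqg, owdp}, |N(wdto)| = 20.
N(owdp) = {wdto, zddl, qzpe, nubd, ojbj, rnbb, rfgx, sevf, bbyx, jdyy, wftr, vvox, ntgd, psic, jlbg, ujno, pdmn}, |N(owdp)| = 17.
6 parts of sizes [7, 6, 4, 3, 2, 2]; α(G) = 7 = ϑ (perfect).
ϑ(G) ≈ 7.0000.
α=7, χ(Ḡ)=7; ϑ=7 lies between (collapsed).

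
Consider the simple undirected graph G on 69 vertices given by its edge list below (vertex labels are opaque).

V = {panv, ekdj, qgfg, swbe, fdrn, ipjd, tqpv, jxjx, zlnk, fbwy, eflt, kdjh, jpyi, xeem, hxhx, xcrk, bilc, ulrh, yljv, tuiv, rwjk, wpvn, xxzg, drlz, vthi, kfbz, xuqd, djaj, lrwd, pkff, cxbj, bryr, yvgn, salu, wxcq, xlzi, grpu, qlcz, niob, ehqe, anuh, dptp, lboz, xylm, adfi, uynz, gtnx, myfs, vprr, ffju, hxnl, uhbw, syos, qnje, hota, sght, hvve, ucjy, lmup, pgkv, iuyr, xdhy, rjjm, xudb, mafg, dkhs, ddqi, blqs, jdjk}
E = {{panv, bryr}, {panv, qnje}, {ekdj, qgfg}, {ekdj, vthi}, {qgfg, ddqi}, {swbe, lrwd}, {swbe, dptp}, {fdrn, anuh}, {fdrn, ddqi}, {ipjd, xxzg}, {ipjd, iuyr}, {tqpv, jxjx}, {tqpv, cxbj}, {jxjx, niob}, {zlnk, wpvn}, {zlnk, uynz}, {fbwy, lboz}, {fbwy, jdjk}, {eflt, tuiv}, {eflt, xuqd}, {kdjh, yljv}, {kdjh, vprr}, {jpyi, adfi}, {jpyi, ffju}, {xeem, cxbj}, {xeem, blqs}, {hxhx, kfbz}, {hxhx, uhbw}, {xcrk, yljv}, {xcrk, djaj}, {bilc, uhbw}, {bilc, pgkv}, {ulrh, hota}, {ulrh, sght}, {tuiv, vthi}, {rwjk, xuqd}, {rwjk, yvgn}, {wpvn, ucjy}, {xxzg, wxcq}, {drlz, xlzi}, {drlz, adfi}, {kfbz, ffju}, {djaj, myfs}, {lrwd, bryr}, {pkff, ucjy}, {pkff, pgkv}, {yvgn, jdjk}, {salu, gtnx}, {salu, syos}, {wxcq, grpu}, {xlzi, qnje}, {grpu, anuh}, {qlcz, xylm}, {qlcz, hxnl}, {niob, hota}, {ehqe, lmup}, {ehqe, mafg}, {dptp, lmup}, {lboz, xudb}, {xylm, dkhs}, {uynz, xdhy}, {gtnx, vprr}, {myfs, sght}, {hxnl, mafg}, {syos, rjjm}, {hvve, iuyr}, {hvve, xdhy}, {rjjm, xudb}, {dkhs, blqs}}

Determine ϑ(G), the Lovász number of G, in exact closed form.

69*cos(pi/69)/(cos(pi/69) + 1)

Vertex ipjd has 2 neighbors: xxzg, iuyr.
N(bilc) = {uhbw, pgkv}, |N(bilc)| = 2.
deg(bryr) = 2; N(bryr) = {panv, lrwd}.
N(rwjk) = {xuqd, yvgn}, |N(rwjk)| = 2.
2-regular, N=69; this is C_{69}, the 69-cycle.
Distinct eigenvalues (to 4 d.p.): [2.0, 1.9917, 1.9669, 1.9258, 1.8688, 1.7963, 1.7088, 1.6073, 1.4924, 1.3651, 1.2265, 1.0778, 0.9201, 0.7548, 0.5833, 0.4069, 0.2272, 0.0455, -0.1365, -0.3174, -0.4956, -0.6698, -0.8384, -1.0, -1.1534, -1.2972, -1.4302, -1.5514, -1.6598, -1.7544, -1.8344, -1.8993, -1.9484, -1.9814, -1.9979].
Lovász (edge-transitive): ϑ = −69·(-2*cos(pi/69))/((2)−(-2*cos(pi/69))) = 69*cos(pi/69)/(cos(pi/69) + 1).
≈ 34.482114103 (to 9 d.p.).
34 ≤ 69*cos(pi/69)/(cos(pi/69) + 1) ≤ 35: both strict.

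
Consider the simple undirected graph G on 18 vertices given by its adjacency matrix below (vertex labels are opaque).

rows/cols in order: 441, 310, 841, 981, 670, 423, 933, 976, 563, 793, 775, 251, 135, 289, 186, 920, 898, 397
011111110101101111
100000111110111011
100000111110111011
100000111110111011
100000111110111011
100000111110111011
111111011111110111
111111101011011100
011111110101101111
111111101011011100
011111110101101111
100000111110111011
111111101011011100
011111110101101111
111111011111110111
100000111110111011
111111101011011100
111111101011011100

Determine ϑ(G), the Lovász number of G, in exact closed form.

7

Vertex 135 has 13 neighbors: 441, 310, 841, 981, 670, 423, 933, 563, 775, 251, 289, 186, 920.
N(441) = {310, 841, 981, 670, 423, 933, 976, 793, 251, 135, 186, 920, 898, 397}, |N(441)| = 14.
Vertex 397 has 13 neighbors: 441, 310, 841, 981, 670, 423, 933, 563, 775, 251, 289, 186, 920.
Vertex 310 has 11 neighbors: 441, 933, 976, 563, 793, 775, 135, 289, 186, 898, 397.
4 parts of sizes [7, 5, 4, 2]; α(G) = 7 = ϑ (perfect).
≈ 7.00000 (to 5 d.p.).
α=7, χ(Ḡ)=7; ϑ=7 lies between (collapsed).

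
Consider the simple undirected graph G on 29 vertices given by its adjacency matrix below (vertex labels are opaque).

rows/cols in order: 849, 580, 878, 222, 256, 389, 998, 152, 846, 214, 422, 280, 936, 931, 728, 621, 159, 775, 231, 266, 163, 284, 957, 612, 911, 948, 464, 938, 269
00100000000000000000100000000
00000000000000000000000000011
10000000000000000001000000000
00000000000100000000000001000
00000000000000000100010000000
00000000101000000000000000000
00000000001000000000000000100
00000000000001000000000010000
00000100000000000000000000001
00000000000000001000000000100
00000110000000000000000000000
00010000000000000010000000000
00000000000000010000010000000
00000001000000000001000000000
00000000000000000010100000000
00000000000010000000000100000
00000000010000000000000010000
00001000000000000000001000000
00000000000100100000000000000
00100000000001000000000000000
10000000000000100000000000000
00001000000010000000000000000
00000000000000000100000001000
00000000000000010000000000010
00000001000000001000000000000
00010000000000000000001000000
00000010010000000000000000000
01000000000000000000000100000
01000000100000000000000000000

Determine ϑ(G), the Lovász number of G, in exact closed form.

Vertex 728 has 2 neighbors: 231, 163.
deg(936) = 2; N(936) = {621, 284}.
deg(612) = 2; N(612) = {621, 938}.
deg(911) = 2; N(911) = {152, 159}.
G on 29 vertices is 2-regular; the odd cycle C_{29}.
A has 15 distinct eigenvalues ≈ [2.0, 1.95324, 1.81515, 1.59219, 1.29477, 0.93682, 0.53506, 0.10828, -0.32356, -0.74028, -1.12237, -1.45199, -1.71371, -1.89531, -1.98828].
λ_max=2, λ_min=-2*cos(pi/29); ϑ = −29·λ_min/(λ_max−λ_min) = 29*cos(pi/29)/(cos(pi/29) + 1).
ϑ(G) ≈ 14.4573753.
Check 14 ≤ 29*cos(pi/29)/(cos(pi/29) + 1) ≤ 15: both strict.

29*cos(pi/29)/(cos(pi/29) + 1)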